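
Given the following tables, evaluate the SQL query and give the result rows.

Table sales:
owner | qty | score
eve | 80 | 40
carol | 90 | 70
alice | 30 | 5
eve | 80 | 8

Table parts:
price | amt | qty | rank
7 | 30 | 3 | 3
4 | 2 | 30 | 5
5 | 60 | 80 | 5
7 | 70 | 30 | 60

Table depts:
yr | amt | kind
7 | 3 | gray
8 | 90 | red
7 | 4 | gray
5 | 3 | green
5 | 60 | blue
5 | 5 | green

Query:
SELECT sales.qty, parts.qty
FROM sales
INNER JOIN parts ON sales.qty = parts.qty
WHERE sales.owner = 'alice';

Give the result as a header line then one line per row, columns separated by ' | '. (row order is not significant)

After JOIN parts (4 rows):
sales.owner | sales.qty | sales.score | parts.price | parts.amt | parts.qty | parts.rank
eve | 80 | 40 | 5 | 60 | 80 | 5
alice | 30 | 5 | 4 | 2 | 30 | 5
alice | 30 | 5 | 7 | 70 | 30 | 60
eve | 80 | 8 | 5 | 60 | 80 | 5
After WHERE (2 rows):
sales.owner | sales.qty | sales.score | parts.price | parts.amt | parts.qty | parts.rank
alice | 30 | 5 | 4 | 2 | 30 | 5
alice | 30 | 5 | 7 | 70 | 30 | 60
After SELECT (2 rows):
sales.qty | parts.qty
30 | 30
30 | 30

== RESULT ==
sales.qty | parts.qty
30 | 30
30 | 30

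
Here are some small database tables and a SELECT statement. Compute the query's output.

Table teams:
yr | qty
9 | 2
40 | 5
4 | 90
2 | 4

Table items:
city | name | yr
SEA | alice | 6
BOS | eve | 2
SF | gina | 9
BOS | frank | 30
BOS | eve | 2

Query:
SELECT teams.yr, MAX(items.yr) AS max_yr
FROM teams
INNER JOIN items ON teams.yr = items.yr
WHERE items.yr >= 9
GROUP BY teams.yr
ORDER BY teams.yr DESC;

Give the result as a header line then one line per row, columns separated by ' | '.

After JOIN items (3 rows):
teams.yr | teams.qty | items.city | items.name | items.yr
9 | 2 | SF | gina | 9
2 | 4 | BOS | eve | 2
2 | 4 | BOS | eve | 2
After WHERE (1 rows):
teams.yr | teams.qty | items.city | items.name | items.yr
9 | 2 | SF | gina | 9
After GROUP BY (1 rows):
teams.yr | max_yr
9 | 9
After ORDER BY (1 rows):
teams.yr | max_yr
9 | 9

== RESULT ==
teams.yr | max_yr
9 | 9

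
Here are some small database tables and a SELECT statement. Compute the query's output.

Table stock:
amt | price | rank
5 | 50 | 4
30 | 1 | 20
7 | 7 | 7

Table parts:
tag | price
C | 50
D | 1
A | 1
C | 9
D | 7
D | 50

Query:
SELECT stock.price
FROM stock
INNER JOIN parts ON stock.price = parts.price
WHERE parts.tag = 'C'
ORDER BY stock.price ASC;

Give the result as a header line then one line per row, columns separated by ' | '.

After JOIN parts (5 rows):
stock.amt | stock.price | stock.rank | parts.tag | parts.price
5 | 50 | 4 | C | 50
5 | 50 | 4 | D | 50
30 | 1 | 20 | D | 1
30 | 1 | 20 | A | 1
7 | 7 | 7 | D | 7
After WHERE (1 rows):
stock.amt | stock.price | stock.rank | parts.tag | parts.price
5 | 50 | 4 | C | 50
After SELECT (1 rows):
stock.price
50
After ORDER BY (1 rows):
stock.price
50

== RESULT ==
stock.price
50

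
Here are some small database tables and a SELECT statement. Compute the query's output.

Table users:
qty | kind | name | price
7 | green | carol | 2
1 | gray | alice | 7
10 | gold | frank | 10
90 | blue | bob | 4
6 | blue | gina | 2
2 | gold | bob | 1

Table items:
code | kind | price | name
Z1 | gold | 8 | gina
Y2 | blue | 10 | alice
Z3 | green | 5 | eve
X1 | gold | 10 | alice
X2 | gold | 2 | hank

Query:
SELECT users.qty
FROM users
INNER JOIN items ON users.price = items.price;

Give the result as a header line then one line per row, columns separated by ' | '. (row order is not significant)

== RESULT ==
users.qty
7
10
10
6

Derivation:
After JOIN items (4 rows):
users.qty | users.kind | users.name | users.price | items.code | items.kind | items.price | items.name
7 | green | carol | 2 | X2 | gold | 2 | hank
10 | gold | frank | 10 | Y2 | blue | 10 | alice
10 | gold | frank | 10 | X1 | gold | 10 | alice
6 | blue | gina | 2 | X2 | gold | 2 | hank
After SELECT (4 rows):
users.qty
7
10
10
6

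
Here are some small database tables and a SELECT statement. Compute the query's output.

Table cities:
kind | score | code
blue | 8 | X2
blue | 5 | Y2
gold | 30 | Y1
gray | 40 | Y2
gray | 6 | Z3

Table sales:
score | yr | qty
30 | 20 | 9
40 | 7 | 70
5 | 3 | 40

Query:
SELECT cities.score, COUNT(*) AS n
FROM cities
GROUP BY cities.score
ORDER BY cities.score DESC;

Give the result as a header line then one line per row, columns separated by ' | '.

== RESULT ==
cities.score | n
40 | 1
30 | 1
8 | 1
6 | 1
5 | 1

Derivation:
After GROUP BY (5 rows):
cities.score | n
8 | 1
5 | 1
30 | 1
40 | 1
6 | 1
After ORDER BY (5 rows):
cities.score | n
40 | 1
30 | 1
8 | 1
6 | 1
5 | 1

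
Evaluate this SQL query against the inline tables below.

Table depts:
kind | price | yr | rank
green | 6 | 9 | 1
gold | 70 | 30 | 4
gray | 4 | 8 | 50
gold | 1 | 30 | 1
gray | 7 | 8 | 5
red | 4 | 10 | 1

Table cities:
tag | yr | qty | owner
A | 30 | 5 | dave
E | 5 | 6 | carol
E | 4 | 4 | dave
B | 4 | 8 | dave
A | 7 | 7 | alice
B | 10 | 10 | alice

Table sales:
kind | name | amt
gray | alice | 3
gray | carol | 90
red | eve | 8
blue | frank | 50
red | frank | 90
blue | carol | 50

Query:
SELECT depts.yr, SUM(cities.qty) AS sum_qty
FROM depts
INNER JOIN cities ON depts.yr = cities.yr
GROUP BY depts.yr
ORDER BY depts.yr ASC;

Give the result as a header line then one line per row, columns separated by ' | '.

After JOIN cities (3 rows):
depts.kind | depts.price | depts.yr | depts.rank | cities.tag | cities.yr | cities.qty | cities.owner
gold | 70 | 30 | 4 | A | 30 | 5 | dave
gold | 1 | 30 | 1 | A | 30 | 5 | dave
red | 4 | 10 | 1 | B | 10 | 10 | alice
After GROUP BY (2 rows):
depts.yr | sum_qty
30 | 10
10 | 10
After ORDER BY (2 rows):
depts.yr | sum_qty
10 | 10
30 | 10

== RESULT ==
depts.yr | sum_qty
10 | 10
30 | 10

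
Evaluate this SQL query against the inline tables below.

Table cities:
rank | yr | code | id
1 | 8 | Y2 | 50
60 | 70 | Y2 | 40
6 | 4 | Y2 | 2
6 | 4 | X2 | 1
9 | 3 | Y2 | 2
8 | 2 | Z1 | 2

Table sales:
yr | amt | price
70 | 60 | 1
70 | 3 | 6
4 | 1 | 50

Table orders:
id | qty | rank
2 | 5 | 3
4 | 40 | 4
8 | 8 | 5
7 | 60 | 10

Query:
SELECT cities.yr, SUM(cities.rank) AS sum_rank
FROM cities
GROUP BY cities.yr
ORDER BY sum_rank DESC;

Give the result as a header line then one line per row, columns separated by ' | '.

After GROUP BY (5 rows):
cities.yr | sum_rank
8 | 1
70 | 60
4 | 12
3 | 9
2 | 8
After ORDER BY (5 rows):
cities.yr | sum_rank
70 | 60
4 | 12
3 | 9
2 | 8
8 | 1

== RESULT ==
cities.yr | sum_rank
70 | 60
4 | 12
3 | 9
2 | 8
8 | 1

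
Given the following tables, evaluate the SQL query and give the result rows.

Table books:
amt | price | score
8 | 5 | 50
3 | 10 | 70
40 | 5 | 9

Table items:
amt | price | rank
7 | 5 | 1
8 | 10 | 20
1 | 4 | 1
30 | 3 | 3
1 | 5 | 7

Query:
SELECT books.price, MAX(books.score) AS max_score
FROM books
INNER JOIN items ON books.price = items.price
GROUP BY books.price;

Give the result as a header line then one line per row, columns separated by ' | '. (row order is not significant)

After JOIN items (5 rows):
books.amt | books.price | books.score | items.amt | items.price | items.rank
8 | 5 | 50 | 7 | 5 | 1
8 | 5 | 50 | 1 | 5 | 7
3 | 10 | 70 | 8 | 10 | 20
40 | 5 | 9 | 7 | 5 | 1
40 | 5 | 9 | 1 | 5 | 7
After GROUP BY (2 rows):
books.price | max_score
5 | 50
10 | 70

== RESULT ==
books.price | max_score
5 | 50
10 | 70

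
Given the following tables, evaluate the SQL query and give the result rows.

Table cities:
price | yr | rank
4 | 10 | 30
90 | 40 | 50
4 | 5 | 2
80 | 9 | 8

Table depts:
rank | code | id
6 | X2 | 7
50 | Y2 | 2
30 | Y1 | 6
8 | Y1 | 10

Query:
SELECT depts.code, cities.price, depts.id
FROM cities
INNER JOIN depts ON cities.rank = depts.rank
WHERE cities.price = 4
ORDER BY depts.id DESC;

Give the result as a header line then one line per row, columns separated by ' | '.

After JOIN depts (3 rows):
cities.price | cities.yr | cities.rank | depts.rank | depts.code | depts.id
4 | 10 | 30 | 30 | Y1 | 6
90 | 40 | 50 | 50 | Y2 | 2
80 | 9 | 8 | 8 | Y1 | 10
After WHERE (1 rows):
cities.price | cities.yr | cities.rank | depts.rank | depts.code | depts.id
4 | 10 | 30 | 30 | Y1 | 6
After SELECT (1 rows):
depts.code | cities.price | depts.id
Y1 | 4 | 6
After ORDER BY (1 rows):
depts.code | cities.price | depts.id
Y1 | 4 | 6

== RESULT ==
depts.code | cities.price | depts.id
Y1 | 4 | 6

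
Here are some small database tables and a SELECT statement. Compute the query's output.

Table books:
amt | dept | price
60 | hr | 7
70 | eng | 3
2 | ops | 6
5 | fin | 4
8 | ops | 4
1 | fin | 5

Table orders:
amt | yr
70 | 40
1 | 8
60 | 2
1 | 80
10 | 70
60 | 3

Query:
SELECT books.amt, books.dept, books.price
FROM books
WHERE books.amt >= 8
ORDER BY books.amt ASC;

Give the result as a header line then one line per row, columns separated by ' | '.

After WHERE (3 rows):
books.amt | books.dept | books.price
60 | hr | 7
70 | eng | 3
8 | ops | 4
After SELECT (3 rows):
books.amt | books.dept | books.price
60 | hr | 7
70 | eng | 3
8 | ops | 4
After ORDER BY (3 rows):
books.amt | books.dept | books.price
8 | ops | 4
60 | hr | 7
70 | eng | 3

== RESULT ==
books.amt | books.dept | books.price
8 | ops | 4
60 | hr | 7
70 | eng | 3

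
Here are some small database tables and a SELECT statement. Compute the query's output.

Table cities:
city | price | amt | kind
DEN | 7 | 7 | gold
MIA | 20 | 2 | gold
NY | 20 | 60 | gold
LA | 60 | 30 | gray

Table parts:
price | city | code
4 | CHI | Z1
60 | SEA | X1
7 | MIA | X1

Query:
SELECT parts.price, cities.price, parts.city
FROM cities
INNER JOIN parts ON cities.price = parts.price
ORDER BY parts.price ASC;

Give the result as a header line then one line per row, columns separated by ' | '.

== RESULT ==
parts.price | cities.price | parts.city
7 | 7 | MIA
60 | 60 | SEA

Derivation:
After JOIN parts (2 rows):
cities.city | cities.price | cities.amt | cities.kind | parts.price | parts.city | parts.code
DEN | 7 | 7 | gold | 7 | MIA | X1
LA | 60 | 30 | gray | 60 | SEA | X1
After SELECT (2 rows):
parts.price | cities.price | parts.city
7 | 7 | MIA
60 | 60 | SEA
After ORDER BY (2 rows):
parts.price | cities.price | parts.city
7 | 7 | MIA
60 | 60 | SEA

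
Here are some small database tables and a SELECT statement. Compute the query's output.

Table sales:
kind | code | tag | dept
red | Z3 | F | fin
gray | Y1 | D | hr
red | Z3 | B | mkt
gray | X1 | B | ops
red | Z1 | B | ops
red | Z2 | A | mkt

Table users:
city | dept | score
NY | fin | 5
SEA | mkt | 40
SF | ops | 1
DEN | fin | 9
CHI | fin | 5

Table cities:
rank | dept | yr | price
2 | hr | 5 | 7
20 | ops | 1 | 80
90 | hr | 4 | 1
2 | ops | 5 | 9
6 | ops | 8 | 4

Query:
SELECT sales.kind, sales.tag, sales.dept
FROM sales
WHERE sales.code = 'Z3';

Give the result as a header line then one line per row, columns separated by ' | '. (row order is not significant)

After WHERE (2 rows):
sales.kind | sales.code | sales.tag | sales.dept
red | Z3 | F | fin
red | Z3 | B | mkt
After SELECT (2 rows):
sales.kind | sales.tag | sales.dept
red | F | fin
red | B | mkt

== RESULT ==
sales.kind | sales.tag | sales.dept
red | F | fin
red | B | mkt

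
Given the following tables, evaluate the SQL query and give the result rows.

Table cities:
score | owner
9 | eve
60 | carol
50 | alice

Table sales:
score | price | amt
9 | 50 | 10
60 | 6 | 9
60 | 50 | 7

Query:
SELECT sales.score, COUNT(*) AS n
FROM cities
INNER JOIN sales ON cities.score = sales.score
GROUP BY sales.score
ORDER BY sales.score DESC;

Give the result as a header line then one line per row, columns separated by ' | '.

After JOIN sales (3 rows):
cities.score | cities.owner | sales.score | sales.price | sales.amt
9 | eve | 9 | 50 | 10
60 | carol | 60 | 6 | 9
60 | carol | 60 | 50 | 7
After GROUP BY (2 rows):
sales.score | n
9 | 1
60 | 2
After ORDER BY (2 rows):
sales.score | n
60 | 2
9 | 1

== RESULT ==
sales.score | n
60 | 2
9 | 1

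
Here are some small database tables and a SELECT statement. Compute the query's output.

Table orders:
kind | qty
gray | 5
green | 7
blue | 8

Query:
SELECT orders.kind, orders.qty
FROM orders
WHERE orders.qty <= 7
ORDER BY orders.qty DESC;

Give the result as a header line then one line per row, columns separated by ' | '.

After WHERE (2 rows):
orders.kind | orders.qty
gray | 5
green | 7
After SELECT (2 rows):
orders.kind | orders.qty
gray | 5
green | 7
After ORDER BY (2 rows):
orders.kind | orders.qty
green | 7
gray | 5

== RESULT ==
orders.kind | orders.qty
green | 7
gray | 5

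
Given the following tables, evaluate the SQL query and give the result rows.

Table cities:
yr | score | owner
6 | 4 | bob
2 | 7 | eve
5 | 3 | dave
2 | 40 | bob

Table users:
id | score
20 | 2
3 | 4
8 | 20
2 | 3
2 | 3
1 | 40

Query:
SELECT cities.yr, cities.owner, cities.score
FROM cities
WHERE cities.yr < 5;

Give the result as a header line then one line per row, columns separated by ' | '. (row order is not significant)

== RESULT ==
cities.yr | cities.owner | cities.score
2 | eve | 7
2 | bob | 40

Derivation:
After WHERE (2 rows):
cities.yr | cities.score | cities.owner
2 | 7 | eve
2 | 40 | bob
After SELECT (2 rows):
cities.yr | cities.owner | cities.score
2 | eve | 7
2 | bob | 40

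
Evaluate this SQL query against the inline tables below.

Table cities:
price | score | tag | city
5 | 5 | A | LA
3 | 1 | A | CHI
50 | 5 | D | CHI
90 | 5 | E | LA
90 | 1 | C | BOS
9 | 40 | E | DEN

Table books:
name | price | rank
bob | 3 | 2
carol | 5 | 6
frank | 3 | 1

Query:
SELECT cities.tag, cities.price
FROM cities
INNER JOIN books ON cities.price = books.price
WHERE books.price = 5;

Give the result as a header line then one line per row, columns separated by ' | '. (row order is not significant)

== RESULT ==
cities.tag | cities.price
A | 5

Derivation:
After JOIN books (3 rows):
cities.price | cities.score | cities.tag | cities.city | books.name | books.price | books.rank
5 | 5 | A | LA | carol | 5 | 6
3 | 1 | A | CHI | bob | 3 | 2
3 | 1 | A | CHI | frank | 3 | 1
After WHERE (1 rows):
cities.price | cities.score | cities.tag | cities.city | books.name | books.price | books.rank
5 | 5 | A | LA | carol | 5 | 6
After SELECT (1 rows):
cities.tag | cities.price
A | 5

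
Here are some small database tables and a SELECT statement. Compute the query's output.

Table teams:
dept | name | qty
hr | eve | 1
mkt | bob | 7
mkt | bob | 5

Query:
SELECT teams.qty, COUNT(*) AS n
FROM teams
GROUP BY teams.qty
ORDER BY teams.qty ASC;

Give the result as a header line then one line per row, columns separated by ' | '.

== RESULT ==
teams.qty | n
1 | 1
5 | 1
7 | 1

Derivation:
After GROUP BY (3 rows):
teams.qty | n
1 | 1
7 | 1
5 | 1
After ORDER BY (3 rows):
teams.qty | n
1 | 1
5 | 1
7 | 1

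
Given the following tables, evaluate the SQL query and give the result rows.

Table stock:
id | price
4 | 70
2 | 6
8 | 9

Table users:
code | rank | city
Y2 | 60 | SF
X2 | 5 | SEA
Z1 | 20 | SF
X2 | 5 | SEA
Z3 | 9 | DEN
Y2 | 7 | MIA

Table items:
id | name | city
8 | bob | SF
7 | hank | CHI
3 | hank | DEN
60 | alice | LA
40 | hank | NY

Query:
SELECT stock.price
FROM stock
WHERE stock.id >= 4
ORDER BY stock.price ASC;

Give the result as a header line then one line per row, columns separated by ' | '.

== RESULT ==
stock.price
9
70

Derivation:
After WHERE (2 rows):
stock.id | stock.price
4 | 70
8 | 9
After SELECT (2 rows):
stock.price
70
9
After ORDER BY (2 rows):
stock.price
9
70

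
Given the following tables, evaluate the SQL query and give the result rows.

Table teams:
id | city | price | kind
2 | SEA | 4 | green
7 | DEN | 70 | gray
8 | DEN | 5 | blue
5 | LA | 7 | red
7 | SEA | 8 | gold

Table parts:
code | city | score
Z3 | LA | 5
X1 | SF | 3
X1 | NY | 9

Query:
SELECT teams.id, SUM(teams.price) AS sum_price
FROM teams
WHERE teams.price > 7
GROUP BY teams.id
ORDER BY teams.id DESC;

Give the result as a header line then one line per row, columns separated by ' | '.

After WHERE (2 rows):
teams.id | teams.city | teams.price | teams.kind
7 | DEN | 70 | gray
7 | SEA | 8 | gold
After GROUP BY (1 rows):
teams.id | sum_price
7 | 78
After ORDER BY (1 rows):
teams.id | sum_price
7 | 78

== RESULT ==
teams.id | sum_price
7 | 78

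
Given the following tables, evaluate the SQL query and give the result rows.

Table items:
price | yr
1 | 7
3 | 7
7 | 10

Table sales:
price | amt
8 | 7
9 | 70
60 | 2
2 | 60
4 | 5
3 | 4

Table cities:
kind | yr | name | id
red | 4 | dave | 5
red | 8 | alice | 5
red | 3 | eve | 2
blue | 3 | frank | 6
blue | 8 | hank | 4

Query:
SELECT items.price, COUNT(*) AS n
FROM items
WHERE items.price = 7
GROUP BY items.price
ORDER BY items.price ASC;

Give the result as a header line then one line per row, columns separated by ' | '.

After WHERE (1 rows):
items.price | items.yr
7 | 10
After GROUP BY (1 rows):
items.price | n
7 | 1
After ORDER BY (1 rows):
items.price | n
7 | 1

== RESULT ==
items.price | n
7 | 1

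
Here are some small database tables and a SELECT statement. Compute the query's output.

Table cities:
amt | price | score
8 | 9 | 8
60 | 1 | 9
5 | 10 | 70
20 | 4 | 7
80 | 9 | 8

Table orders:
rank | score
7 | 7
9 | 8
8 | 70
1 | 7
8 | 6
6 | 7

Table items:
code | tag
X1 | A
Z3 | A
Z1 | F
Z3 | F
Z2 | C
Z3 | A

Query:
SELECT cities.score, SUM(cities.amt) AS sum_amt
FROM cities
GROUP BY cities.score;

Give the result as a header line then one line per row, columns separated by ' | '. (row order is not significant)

After GROUP BY (4 rows):
cities.score | sum_amt
8 | 88
9 | 60
70 | 5
7 | 20

== RESULT ==
cities.score | sum_amt
8 | 88
9 | 60
70 | 5
7 | 20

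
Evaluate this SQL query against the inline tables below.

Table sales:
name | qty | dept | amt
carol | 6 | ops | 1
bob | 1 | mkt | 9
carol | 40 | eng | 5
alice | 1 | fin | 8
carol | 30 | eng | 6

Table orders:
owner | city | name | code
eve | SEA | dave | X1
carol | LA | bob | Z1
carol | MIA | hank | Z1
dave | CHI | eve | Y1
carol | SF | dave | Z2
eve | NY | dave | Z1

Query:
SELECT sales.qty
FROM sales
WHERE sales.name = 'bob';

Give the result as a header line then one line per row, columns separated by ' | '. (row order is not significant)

After WHERE (1 rows):
sales.name | sales.qty | sales.dept | sales.amt
bob | 1 | mkt | 9
After SELECT (1 rows):
sales.qty
1

== RESULT ==
sales.qty
1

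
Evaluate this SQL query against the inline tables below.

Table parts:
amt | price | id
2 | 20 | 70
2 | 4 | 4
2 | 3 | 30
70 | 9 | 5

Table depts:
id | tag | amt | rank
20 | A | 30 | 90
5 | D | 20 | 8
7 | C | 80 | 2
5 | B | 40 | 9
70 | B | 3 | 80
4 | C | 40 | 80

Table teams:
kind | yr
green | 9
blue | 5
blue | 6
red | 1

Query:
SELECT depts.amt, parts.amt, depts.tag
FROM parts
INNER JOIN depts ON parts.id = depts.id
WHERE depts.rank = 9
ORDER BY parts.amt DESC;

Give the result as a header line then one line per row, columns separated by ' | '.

After JOIN depts (4 rows):
parts.amt | parts.price | parts.id | depts.id | depts.tag | depts.amt | depts.rank
2 | 20 | 70 | 70 | B | 3 | 80
2 | 4 | 4 | 4 | C | 40 | 80
70 | 9 | 5 | 5 | D | 20 | 8
70 | 9 | 5 | 5 | B | 40 | 9
After WHERE (1 rows):
parts.amt | parts.price | parts.id | depts.id | depts.tag | depts.amt | depts.rank
70 | 9 | 5 | 5 | B | 40 | 9
After SELECT (1 rows):
depts.amt | parts.amt | depts.tag
40 | 70 | B
After ORDER BY (1 rows):
depts.amt | parts.amt | depts.tag
40 | 70 | B

== RESULT ==
depts.amt | parts.amt | depts.tag
40 | 70 | B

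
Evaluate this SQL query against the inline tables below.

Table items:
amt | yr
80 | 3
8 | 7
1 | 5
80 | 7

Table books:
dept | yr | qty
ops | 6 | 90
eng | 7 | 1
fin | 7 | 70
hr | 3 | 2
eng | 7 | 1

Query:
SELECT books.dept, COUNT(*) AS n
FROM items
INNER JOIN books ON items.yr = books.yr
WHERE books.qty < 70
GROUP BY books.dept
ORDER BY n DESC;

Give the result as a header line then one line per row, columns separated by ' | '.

After JOIN books (7 rows):
items.amt | items.yr | books.dept | books.yr | books.qty
80 | 3 | hr | 3 | 2
8 | 7 | eng | 7 | 1
8 | 7 | fin | 7 | 70
8 | 7 | eng | 7 | 1
80 | 7 | eng | 7 | 1
80 | 7 | fin | 7 | 70
80 | 7 | eng | 7 | 1
After WHERE (5 rows):
items.amt | items.yr | books.dept | books.yr | books.qty
80 | 3 | hr | 3 | 2
8 | 7 | eng | 7 | 1
8 | 7 | eng | 7 | 1
80 | 7 | eng | 7 | 1
80 | 7 | eng | 7 | 1
After GROUP BY (2 rows):
books.dept | n
hr | 1
eng | 4
After ORDER BY (2 rows):
books.dept | n
eng | 4
hr | 1

== RESULT ==
books.dept | n
eng | 4
hr | 1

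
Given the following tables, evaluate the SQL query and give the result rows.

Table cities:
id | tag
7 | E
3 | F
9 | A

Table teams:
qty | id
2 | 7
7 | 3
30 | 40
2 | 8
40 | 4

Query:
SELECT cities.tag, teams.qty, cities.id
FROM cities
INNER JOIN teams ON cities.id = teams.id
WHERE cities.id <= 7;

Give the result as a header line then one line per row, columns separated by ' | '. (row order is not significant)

After JOIN teams (2 rows):
cities.id | cities.tag | teams.qty | teams.id
7 | E | 2 | 7
3 | F | 7 | 3
After WHERE (2 rows):
cities.id | cities.tag | teams.qty | teams.id
7 | E | 2 | 7
3 | F | 7 | 3
After SELECT (2 rows):
cities.tag | teams.qty | cities.id
E | 2 | 7
F | 7 | 3

== RESULT ==
cities.tag | teams.qty | cities.id
E | 2 | 7
F | 7 | 3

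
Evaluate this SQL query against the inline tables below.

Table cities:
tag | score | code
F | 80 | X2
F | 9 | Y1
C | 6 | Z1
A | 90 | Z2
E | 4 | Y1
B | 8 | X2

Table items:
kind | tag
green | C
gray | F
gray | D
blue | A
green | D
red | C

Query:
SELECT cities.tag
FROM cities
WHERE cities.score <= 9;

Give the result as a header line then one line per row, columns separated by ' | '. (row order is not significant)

After WHERE (4 rows):
cities.tag | cities.score | cities.code
F | 9 | Y1
C | 6 | Z1
E | 4 | Y1
B | 8 | X2
After SELECT (4 rows):
cities.tag
F
C
E
B

== RESULT ==
cities.tag
F
C
E
B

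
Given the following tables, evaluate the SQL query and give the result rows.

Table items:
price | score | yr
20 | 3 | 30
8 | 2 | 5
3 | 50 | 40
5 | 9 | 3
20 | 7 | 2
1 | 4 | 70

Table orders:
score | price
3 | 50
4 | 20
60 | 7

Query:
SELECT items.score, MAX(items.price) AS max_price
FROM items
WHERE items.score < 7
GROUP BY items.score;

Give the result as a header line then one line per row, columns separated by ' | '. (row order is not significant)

== RESULT ==
items.score | max_price
3 | 20
2 | 8
4 | 1

Derivation:
After WHERE (3 rows):
items.price | items.score | items.yr
20 | 3 | 30
8 | 2 | 5
1 | 4 | 70
After GROUP BY (3 rows):
items.score | max_price
3 | 20
2 | 8
4 | 1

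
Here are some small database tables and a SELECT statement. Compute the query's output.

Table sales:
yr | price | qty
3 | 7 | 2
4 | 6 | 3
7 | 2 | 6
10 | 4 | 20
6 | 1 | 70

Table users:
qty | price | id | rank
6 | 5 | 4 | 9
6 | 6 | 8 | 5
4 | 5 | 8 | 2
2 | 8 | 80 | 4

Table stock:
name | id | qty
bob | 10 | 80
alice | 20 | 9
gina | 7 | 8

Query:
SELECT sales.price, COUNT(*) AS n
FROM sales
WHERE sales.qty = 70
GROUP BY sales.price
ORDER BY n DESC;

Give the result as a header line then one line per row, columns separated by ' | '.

After WHERE (1 rows):
sales.yr | sales.price | sales.qty
6 | 1 | 70
After GROUP BY (1 rows):
sales.price | n
1 | 1
After ORDER BY (1 rows):
sales.price | n
1 | 1

== RESULT ==
sales.price | n
1 | 1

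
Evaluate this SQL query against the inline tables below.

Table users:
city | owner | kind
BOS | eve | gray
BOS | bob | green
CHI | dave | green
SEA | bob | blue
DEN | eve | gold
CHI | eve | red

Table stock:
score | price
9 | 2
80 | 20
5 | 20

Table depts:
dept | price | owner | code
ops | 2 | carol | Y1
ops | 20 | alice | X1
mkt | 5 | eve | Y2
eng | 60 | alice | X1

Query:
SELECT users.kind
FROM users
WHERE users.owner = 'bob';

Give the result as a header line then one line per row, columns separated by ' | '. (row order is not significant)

After WHERE (2 rows):
users.city | users.owner | users.kind
BOS | bob | green
SEA | bob | blue
After SELECT (2 rows):
users.kind
green
blue

== RESULT ==
users.kind
green
blue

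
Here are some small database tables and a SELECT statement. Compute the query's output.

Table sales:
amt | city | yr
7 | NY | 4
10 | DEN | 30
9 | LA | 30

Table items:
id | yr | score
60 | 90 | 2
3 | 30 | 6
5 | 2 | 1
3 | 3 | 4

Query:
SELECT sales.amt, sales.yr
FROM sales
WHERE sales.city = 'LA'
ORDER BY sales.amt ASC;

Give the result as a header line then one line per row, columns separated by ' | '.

== RESULT ==
sales.amt | sales.yr
9 | 30

Derivation:
After WHERE (1 rows):
sales.amt | sales.city | sales.yr
9 | LA | 30
After SELECT (1 rows):
sales.amt | sales.yr
9 | 30
After ORDER BY (1 rows):
sales.amt | sales.yr
9 | 30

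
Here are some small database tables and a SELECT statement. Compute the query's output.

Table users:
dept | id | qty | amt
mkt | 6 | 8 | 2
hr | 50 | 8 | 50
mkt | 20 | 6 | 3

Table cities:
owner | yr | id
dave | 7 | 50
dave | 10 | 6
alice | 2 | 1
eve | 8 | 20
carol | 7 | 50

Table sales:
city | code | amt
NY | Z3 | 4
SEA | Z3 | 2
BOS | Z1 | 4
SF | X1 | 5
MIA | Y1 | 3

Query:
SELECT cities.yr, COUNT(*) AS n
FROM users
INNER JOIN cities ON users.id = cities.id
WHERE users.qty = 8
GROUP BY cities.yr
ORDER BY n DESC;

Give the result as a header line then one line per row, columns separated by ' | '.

== RESULT ==
cities.yr | n
7 | 2
10 | 1

Derivation:
After JOIN cities (4 rows):
users.dept | users.id | users.qty | users.amt | cities.owner | cities.yr | cities.id
mkt | 6 | 8 | 2 | dave | 10 | 6
hr | 50 | 8 | 50 | dave | 7 | 50
hr | 50 | 8 | 50 | carol | 7 | 50
mkt | 20 | 6 | 3 | eve | 8 | 20
After WHERE (3 rows):
users.dept | users.id | users.qty | users.amt | cities.owner | cities.yr | cities.id
mkt | 6 | 8 | 2 | dave | 10 | 6
hr | 50 | 8 | 50 | dave | 7 | 50
hr | 50 | 8 | 50 | carol | 7 | 50
After GROUP BY (2 rows):
cities.yr | n
10 | 1
7 | 2
After ORDER BY (2 rows):
cities.yr | n
7 | 2
10 | 1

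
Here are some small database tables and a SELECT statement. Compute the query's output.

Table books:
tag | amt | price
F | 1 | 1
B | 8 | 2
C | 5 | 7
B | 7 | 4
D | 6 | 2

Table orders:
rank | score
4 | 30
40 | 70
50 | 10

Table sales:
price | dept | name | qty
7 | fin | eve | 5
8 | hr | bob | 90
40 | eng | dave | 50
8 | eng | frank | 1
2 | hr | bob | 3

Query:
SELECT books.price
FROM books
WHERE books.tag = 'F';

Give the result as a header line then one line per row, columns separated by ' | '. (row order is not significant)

== RESULT ==
books.price
1

Derivation:
After WHERE (1 rows):
books.tag | books.amt | books.price
F | 1 | 1
After SELECT (1 rows):
books.price
1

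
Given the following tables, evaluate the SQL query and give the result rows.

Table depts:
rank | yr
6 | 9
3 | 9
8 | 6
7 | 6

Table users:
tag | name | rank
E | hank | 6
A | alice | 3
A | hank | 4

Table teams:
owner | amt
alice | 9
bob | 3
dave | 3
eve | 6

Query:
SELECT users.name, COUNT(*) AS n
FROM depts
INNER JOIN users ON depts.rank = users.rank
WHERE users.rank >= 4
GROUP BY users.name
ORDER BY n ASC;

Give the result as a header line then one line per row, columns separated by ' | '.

== RESULT ==
users.name | n
hank | 1

Derivation:
After JOIN users (2 rows):
depts.rank | depts.yr | users.tag | users.name | users.rank
6 | 9 | E | hank | 6
3 | 9 | A | alice | 3
After WHERE (1 rows):
depts.rank | depts.yr | users.tag | users.name | users.rank
6 | 9 | E | hank | 6
After GROUP BY (1 rows):
users.name | n
hank | 1
After ORDER BY (1 rows):
users.name | n
hank | 1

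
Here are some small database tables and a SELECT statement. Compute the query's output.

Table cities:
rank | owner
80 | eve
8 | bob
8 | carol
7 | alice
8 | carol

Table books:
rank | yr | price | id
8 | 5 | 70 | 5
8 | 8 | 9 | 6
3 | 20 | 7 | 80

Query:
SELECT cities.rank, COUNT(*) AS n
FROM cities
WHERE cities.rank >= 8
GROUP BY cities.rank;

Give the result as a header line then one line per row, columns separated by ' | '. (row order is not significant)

== RESULT ==
cities.rank | n
80 | 1
8 | 3

Derivation:
After WHERE (4 rows):
cities.rank | cities.owner
80 | eve
8 | bob
8 | carol
8 | carol
After GROUP BY (2 rows):
cities.rank | n
80 | 1
8 | 3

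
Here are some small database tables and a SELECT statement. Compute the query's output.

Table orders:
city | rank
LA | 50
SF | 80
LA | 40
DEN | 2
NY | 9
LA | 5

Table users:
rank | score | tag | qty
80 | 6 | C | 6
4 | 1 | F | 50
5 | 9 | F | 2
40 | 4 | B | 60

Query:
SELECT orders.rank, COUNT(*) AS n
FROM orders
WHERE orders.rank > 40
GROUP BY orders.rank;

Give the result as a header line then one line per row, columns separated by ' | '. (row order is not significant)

== RESULT ==
orders.rank | n
50 | 1
80 | 1

Derivation:
After WHERE (2 rows):
orders.city | orders.rank
LA | 50
SF | 80
After GROUP BY (2 rows):
orders.rank | n
50 | 1
80 | 1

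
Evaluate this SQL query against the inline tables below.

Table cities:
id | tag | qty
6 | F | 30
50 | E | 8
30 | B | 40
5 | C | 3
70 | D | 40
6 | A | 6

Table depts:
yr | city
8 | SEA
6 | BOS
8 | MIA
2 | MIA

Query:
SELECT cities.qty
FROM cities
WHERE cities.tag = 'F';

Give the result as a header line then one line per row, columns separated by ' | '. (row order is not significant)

After WHERE (1 rows):
cities.id | cities.tag | cities.qty
6 | F | 30
After SELECT (1 rows):
cities.qty
30

== RESULT ==
cities.qty
30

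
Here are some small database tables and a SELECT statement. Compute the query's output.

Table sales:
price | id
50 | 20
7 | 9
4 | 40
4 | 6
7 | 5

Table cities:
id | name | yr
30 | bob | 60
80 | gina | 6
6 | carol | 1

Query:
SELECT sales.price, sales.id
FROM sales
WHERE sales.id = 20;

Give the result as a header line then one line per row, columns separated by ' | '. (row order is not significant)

After WHERE (1 rows):
sales.price | sales.id
50 | 20
After SELECT (1 rows):
sales.price | sales.id
50 | 20

== RESULT ==
sales.price | sales.id
50 | 20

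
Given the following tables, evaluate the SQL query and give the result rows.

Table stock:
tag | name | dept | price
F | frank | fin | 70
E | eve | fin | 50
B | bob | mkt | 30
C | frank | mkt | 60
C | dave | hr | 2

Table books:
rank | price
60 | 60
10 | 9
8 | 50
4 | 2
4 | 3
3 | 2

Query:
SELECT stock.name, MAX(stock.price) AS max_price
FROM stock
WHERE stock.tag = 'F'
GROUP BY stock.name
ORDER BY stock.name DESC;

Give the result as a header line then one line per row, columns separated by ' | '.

After WHERE (1 rows):
stock.tag | stock.name | stock.dept | stock.price
F | frank | fin | 70
After GROUP BY (1 rows):
stock.name | max_price
frank | 70
After ORDER BY (1 rows):
stock.name | max_price
frank | 70

== RESULT ==
stock.name | max_price
frank | 70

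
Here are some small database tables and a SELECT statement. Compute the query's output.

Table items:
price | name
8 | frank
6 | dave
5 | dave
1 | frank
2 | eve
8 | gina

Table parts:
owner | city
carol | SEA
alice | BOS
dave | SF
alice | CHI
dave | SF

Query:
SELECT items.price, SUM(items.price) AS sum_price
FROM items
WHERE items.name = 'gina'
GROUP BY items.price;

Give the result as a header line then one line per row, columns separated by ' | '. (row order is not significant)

== RESULT ==
items.price | sum_price
8 | 8

Derivation:
After WHERE (1 rows):
items.price | items.name
8 | gina
After GROUP BY (1 rows):
items.price | sum_price
8 | 8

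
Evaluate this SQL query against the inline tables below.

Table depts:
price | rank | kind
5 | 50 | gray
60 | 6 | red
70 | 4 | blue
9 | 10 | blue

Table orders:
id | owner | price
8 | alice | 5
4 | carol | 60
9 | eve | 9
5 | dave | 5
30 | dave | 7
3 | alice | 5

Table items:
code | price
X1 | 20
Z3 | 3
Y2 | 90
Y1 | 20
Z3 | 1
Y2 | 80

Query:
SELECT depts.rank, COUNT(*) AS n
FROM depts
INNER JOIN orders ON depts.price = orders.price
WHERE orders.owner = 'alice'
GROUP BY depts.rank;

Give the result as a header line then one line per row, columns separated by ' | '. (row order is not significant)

After JOIN orders (5 rows):
depts.price | depts.rank | depts.kind | orders.id | orders.owner | orders.price
5 | 50 | gray | 8 | alice | 5
5 | 50 | gray | 5 | dave | 5
5 | 50 | gray | 3 | alice | 5
60 | 6 | red | 4 | carol | 60
9 | 10 | blue | 9 | eve | 9
After WHERE (2 rows):
depts.price | depts.rank | depts.kind | orders.id | orders.owner | orders.price
5 | 50 | gray | 8 | alice | 5
5 | 50 | gray | 3 | alice | 5
After GROUP BY (1 rows):
depts.rank | n
50 | 2

== RESULT ==
depts.rank | n
50 | 2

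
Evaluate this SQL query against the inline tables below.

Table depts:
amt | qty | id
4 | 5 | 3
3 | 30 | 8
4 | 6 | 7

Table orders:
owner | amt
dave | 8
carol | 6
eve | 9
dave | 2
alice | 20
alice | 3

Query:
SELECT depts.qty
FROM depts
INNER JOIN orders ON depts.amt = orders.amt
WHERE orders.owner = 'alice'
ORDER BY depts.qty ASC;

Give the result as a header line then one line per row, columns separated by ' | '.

== RESULT ==
depts.qty
30

Derivation:
After JOIN orders (1 rows):
depts.amt | depts.qty | depts.id | orders.owner | orders.amt
3 | 30 | 8 | alice | 3
After WHERE (1 rows):
depts.amt | depts.qty | depts.id | orders.owner | orders.amt
3 | 30 | 8 | alice | 3
After SELECT (1 rows):
depts.qty
30
After ORDER BY (1 rows):
depts.qty
30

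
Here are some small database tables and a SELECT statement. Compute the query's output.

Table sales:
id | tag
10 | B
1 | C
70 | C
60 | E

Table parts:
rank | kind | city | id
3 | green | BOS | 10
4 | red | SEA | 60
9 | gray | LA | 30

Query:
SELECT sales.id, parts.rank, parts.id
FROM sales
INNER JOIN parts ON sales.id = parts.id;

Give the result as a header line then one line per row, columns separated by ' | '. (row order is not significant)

== RESULT ==
sales.id | parts.rank | parts.id
10 | 3 | 10
60 | 4 | 60

Derivation:
After JOIN parts (2 rows):
sales.id | sales.tag | parts.rank | parts.kind | parts.city | parts.id
10 | B | 3 | green | BOS | 10
60 | E | 4 | red | SEA | 60
After SELECT (2 rows):
sales.id | parts.rank | parts.id
10 | 3 | 10
60 | 4 | 60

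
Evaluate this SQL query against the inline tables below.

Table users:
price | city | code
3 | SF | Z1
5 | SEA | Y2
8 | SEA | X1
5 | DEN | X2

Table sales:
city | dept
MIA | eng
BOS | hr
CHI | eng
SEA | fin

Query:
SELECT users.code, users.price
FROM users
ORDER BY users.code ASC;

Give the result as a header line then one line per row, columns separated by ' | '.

After SELECT (4 rows):
users.code | users.price
Z1 | 3
Y2 | 5
X1 | 8
X2 | 5
After ORDER BY (4 rows):
users.code | users.price
X1 | 8
X2 | 5
Y2 | 5
Z1 | 3

== RESULT ==
users.code | users.price
X1 | 8
X2 | 5
Y2 | 5
Z1 | 3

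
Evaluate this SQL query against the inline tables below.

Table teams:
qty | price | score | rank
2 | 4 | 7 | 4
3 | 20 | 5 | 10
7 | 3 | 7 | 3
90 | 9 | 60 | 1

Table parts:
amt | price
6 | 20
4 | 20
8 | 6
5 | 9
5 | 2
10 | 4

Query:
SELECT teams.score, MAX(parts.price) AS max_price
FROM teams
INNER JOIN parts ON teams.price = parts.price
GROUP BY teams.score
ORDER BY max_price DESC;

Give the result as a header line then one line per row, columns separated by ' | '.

== RESULT ==
teams.score | max_price
5 | 20
60 | 9
7 | 4

Derivation:
After JOIN parts (4 rows):
teams.qty | teams.price | teams.score | teams.rank | parts.amt | parts.price
2 | 4 | 7 | 4 | 10 | 4
3 | 20 | 5 | 10 | 6 | 20
3 | 20 | 5 | 10 | 4 | 20
90 | 9 | 60 | 1 | 5 | 9
After GROUP BY (3 rows):
teams.score | max_price
7 | 4
5 | 20
60 | 9
After ORDER BY (3 rows):
teams.score | max_price
5 | 20
60 | 9
7 | 4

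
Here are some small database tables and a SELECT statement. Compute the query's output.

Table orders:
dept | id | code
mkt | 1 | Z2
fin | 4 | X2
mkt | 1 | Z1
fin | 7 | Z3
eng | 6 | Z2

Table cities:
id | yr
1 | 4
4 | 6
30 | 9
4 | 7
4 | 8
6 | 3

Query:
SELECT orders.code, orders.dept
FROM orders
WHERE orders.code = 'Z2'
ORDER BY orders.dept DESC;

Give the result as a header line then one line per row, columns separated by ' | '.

After WHERE (2 rows):
orders.dept | orders.id | orders.code
mkt | 1 | Z2
eng | 6 | Z2
After SELECT (2 rows):
orders.code | orders.dept
Z2 | mkt
Z2 | eng
After ORDER BY (2 rows):
orders.code | orders.dept
Z2 | mkt
Z2 | eng

== RESULT ==
orders.code | orders.dept
Z2 | mkt
Z2 | eng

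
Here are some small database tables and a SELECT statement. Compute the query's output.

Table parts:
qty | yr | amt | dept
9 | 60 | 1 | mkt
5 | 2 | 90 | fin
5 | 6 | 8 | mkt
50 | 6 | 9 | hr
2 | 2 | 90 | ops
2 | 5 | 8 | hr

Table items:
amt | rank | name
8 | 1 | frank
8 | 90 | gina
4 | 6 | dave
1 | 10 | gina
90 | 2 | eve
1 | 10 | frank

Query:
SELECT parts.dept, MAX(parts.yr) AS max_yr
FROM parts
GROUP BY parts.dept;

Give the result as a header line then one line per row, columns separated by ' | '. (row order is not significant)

After GROUP BY (4 rows):
parts.dept | max_yr
mkt | 60
fin | 2
hr | 6
ops | 2

== RESULT ==
parts.dept | max_yr
mkt | 60
fin | 2
hr | 6
ops | 2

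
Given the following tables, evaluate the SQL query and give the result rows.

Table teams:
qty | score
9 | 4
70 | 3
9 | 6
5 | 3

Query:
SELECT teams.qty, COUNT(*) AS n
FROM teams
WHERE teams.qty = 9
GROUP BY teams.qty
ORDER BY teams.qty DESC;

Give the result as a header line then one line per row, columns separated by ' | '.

== RESULT ==
teams.qty | n
9 | 2

Derivation:
After WHERE (2 rows):
teams.qty | teams.score
9 | 4
9 | 6
After GROUP BY (1 rows):
teams.qty | n
9 | 2
After ORDER BY (1 rows):
teams.qty | n
9 | 2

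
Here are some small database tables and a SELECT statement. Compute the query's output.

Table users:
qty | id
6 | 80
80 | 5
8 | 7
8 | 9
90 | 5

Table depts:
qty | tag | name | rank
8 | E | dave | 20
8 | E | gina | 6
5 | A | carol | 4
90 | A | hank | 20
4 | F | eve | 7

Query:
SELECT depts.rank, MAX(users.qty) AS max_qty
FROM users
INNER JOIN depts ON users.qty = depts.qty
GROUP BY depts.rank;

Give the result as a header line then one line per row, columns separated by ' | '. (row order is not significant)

After JOIN depts (5 rows):
users.qty | users.id | depts.qty | depts.tag | depts.name | depts.rank
8 | 7 | 8 | E | dave | 20
8 | 7 | 8 | E | gina | 6
8 | 9 | 8 | E | dave | 20
8 | 9 | 8 | E | gina | 6
90 | 5 | 90 | A | hank | 20
After GROUP BY (2 rows):
depts.rank | max_qty
20 | 90
6 | 8

== RESULT ==
depts.rank | max_qty
20 | 90
6 | 8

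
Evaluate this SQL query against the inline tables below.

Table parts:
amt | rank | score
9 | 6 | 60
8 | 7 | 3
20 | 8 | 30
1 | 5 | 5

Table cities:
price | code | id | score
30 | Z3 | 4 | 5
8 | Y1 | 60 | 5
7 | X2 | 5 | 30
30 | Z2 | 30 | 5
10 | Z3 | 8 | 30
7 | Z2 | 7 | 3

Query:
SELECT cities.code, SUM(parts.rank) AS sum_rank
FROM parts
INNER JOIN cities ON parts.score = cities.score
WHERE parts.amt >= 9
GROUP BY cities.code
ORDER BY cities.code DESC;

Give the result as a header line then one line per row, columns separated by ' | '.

After JOIN cities (6 rows):
parts.amt | parts.rank | parts.score | cities.price | cities.code | cities.id | cities.score
8 | 7 | 3 | 7 | Z2 | 7 | 3
20 | 8 | 30 | 7 | X2 | 5 | 30
20 | 8 | 30 | 10 | Z3 | 8 | 30
1 | 5 | 5 | 30 | Z3 | 4 | 5
1 | 5 | 5 | 8 | Y1 | 60 | 5
1 | 5 | 5 | 30 | Z2 | 30 | 5
After WHERE (2 rows):
parts.amt | parts.rank | parts.score | cities.price | cities.code | cities.id | cities.score
20 | 8 | 30 | 7 | X2 | 5 | 30
20 | 8 | 30 | 10 | Z3 | 8 | 30
After GROUP BY (2 rows):
cities.code | sum_rank
X2 | 8
Z3 | 8
After ORDER BY (2 rows):
cities.code | sum_rank
Z3 | 8
X2 | 8

== RESULT ==
cities.code | sum_rank
Z3 | 8
X2 | 8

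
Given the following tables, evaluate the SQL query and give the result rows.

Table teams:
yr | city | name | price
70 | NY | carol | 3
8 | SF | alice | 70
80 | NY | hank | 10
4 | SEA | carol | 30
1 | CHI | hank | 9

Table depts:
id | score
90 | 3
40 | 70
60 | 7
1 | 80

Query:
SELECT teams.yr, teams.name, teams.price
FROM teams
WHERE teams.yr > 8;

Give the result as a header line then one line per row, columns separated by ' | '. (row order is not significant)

== RESULT ==
teams.yr | teams.name | teams.price
70 | carol | 3
80 | hank | 10

Derivation:
After WHERE (2 rows):
teams.yr | teams.city | teams.name | teams.price
70 | NY | carol | 3
80 | NY | hank | 10
After SELECT (2 rows):
teams.yr | teams.name | teams.price
70 | carol | 3
80 | hank | 10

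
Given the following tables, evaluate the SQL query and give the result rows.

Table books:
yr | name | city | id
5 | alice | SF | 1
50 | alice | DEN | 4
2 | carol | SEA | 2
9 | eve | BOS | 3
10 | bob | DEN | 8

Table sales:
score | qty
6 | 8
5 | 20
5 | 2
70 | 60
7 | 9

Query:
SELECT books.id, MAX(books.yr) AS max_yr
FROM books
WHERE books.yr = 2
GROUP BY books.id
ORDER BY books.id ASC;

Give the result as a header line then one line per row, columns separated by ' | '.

== RESULT ==
books.id | max_yr
2 | 2

Derivation:
After WHERE (1 rows):
books.yr | books.name | books.city | books.id
2 | carol | SEA | 2
After GROUP BY (1 rows):
books.id | max_yr
2 | 2
After ORDER BY (1 rows):
books.id | max_yr
2 | 2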